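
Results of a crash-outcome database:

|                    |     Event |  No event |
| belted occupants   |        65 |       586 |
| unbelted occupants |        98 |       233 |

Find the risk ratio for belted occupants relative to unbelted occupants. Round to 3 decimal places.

0.337

risk, belted occupants = 65/651 = 0.0998
risk, unbelted occupants = 98/331 = 0.2961
RR = 0.0998 / 0.2961 = 0.337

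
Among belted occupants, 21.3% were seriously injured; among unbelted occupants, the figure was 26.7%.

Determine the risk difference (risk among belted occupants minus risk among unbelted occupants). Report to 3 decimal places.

risk difference = 0.2130 − 0.2670 = -0.054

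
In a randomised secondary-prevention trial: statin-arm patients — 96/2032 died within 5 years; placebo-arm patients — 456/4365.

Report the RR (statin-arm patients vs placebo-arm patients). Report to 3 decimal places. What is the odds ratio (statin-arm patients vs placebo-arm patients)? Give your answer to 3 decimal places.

risk, statin-arm patients = 96/2032 = 0.04724
risk, placebo-arm patients = 456/4365 = 0.10447
RR = 0.04724 / 0.10447 = 0.452
OR = (96 × 3909) / (1936 × 456) = 375264/882816 ≈ 0.425

RR = 0.452; OR = 0.425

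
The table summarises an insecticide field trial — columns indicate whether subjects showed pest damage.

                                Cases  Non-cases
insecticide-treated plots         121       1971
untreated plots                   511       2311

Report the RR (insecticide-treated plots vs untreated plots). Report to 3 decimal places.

risk, insecticide-treated plots = 121/2092 = 0.0578
risk, untreated plots = 511/2822 = 0.1811
RR = 0.0578 / 0.1811 = 0.319

RR = 0.319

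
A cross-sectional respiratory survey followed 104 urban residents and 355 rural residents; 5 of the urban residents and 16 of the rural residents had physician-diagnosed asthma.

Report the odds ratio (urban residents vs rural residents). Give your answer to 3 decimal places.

OR = (5 × 339) / (99 × 16) = 1695/1584 ≈ 1.070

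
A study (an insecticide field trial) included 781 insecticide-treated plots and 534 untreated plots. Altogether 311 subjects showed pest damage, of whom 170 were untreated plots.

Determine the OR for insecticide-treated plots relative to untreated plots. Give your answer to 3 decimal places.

insecticide-treated plots with the outcome: 311 − 170 = 141
insecticide-treated plots without the outcome: 781 − 141 = 640
untreated plots without the outcome: 534 − 170 = 364
odds, insecticide-treated plots = 141/640 = 0.2203
odds, untreated plots = 170/364 = 0.4670
OR = 0.2203 / 0.4670 = 0.472

OR ≈ 0.472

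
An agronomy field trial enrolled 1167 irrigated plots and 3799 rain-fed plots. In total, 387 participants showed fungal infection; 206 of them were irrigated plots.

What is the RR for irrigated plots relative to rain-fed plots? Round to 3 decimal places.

RR = 3.705

irrigated plots without the outcome: 1167 − 206 = 961
rain-fed plots with the outcome: 387 − 206 = 181
rain-fed plots without the outcome: 3799 − 181 = 3618
risk, irrigated plots = 206/1167 = 0.17652
risk, rain-fed plots = 181/3799 = 0.04764
RR = 0.17652 / 0.04764 = 3.705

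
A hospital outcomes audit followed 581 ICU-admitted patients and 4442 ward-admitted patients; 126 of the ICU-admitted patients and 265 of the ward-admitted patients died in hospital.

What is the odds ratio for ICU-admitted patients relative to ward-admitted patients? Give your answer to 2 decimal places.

OR = (126 × 4177) / (455 × 265) = 526302/120575 ≈ 4.36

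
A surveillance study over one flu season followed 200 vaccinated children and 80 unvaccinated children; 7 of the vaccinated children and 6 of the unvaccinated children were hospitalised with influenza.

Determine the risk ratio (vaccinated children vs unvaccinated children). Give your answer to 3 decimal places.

risk, vaccinated children = 7/200 = 0.03500
risk, unvaccinated children = 6/80 = 0.07500
RR = 0.03500 / 0.07500 = 0.467

0.467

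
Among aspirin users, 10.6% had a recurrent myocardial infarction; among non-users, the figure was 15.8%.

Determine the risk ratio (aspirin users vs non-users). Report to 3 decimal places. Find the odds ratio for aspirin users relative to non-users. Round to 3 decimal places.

RR = 0.671; OR = 0.632

RR = 0.1060 / 0.1580 = 0.671
odds, aspirin users = 0.1060/0.8940 = 0.1186
odds, non-users = 0.1580/0.8420 = 0.1876
OR = 0.1186 / 0.1876 = 0.632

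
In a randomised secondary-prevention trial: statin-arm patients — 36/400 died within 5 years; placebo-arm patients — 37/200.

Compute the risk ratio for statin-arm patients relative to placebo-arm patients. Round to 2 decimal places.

risk, statin-arm patients = 36/400 = 0.0900
risk, placebo-arm patients = 37/200 = 0.1850
RR = 0.0900 / 0.1850 = 0.49

0.49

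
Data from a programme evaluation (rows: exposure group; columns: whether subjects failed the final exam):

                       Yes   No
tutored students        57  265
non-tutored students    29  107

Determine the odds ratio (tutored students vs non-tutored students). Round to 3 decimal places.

0.794

odds, tutored students = 57/265 = 0.2151
odds, non-tutored students = 29/107 = 0.2710
OR = 0.2151 / 0.2710 = 0.794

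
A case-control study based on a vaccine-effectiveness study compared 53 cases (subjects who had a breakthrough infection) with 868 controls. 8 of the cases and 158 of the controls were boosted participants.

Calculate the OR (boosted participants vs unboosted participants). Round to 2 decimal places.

OR = (8 × 710) / (158 × 45) = 5680/7110 ≈ 0.80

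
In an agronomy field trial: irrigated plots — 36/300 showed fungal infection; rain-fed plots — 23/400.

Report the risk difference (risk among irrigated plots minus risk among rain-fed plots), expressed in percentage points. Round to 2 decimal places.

risk, irrigated plots = 36/300 = 0.1200
risk, rain-fed plots = 23/400 = 0.0575
risk difference = 0.1200 − 0.0575 = 0.0625 → 6.25 percentage points

6.25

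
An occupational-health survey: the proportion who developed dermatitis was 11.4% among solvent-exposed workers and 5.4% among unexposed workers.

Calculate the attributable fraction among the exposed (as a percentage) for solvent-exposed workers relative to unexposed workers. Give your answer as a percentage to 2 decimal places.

AR% = (0.1140 − 0.0540) / 0.1140 = 0.5263 → 52.63%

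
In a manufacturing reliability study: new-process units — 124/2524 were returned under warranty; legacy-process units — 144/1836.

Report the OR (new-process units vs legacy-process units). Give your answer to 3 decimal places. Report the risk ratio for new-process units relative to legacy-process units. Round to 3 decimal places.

OR = 0.607; RR = 0.626

odds, new-process units = 124/2400 = 0.05167
odds, legacy-process units = 144/1692 = 0.08511
OR = 0.05167 / 0.08511 = 0.607
risk, new-process units = 124/2524 = 0.04913
risk, legacy-process units = 144/1836 = 0.07843
RR = 0.04913 / 0.07843 = 0.626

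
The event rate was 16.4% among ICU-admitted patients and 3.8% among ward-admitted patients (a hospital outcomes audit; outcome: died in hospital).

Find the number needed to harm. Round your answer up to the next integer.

8

absolute risk difference = 0.126000
1 / 0.126000 = 7.937 → round up → 8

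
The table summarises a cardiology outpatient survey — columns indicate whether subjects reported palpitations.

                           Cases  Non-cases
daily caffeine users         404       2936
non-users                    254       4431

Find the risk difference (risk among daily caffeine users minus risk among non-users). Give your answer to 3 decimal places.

RD: 0.067

risk, daily caffeine users = 404/3340 = 0.1210
risk, non-users = 254/4685 = 0.0542
risk difference = 0.1210 − 0.0542 = 0.067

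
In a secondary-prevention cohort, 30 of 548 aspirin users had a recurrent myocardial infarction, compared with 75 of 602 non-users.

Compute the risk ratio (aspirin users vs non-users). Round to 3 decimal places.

risk, aspirin users = 30/548 = 0.0547
risk, non-users = 75/602 = 0.1246
RR = 0.0547 / 0.1246 = 0.439

RR: 0.439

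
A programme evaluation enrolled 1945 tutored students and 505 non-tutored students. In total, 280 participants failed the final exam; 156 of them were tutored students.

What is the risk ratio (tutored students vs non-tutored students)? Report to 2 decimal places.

tutored students without the outcome: 1945 − 156 = 1789
non-tutored students with the outcome: 280 − 156 = 124
non-tutored students without the outcome: 505 − 124 = 381
risk, tutored students = 156/1945 = 0.0802
risk, non-tutored students = 124/505 = 0.2455
RR = 0.0802 / 0.2455 = 0.33

RR = 0.33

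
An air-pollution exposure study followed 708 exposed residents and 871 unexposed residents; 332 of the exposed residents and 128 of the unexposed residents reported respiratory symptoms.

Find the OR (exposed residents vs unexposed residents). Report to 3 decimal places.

OR = (332 × 743) / (376 × 128) = 246676/48128 ≈ 5.125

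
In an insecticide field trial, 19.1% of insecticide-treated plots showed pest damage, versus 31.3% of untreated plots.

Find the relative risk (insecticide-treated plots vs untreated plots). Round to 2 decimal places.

RR = 0.1910 / 0.3130 = 0.61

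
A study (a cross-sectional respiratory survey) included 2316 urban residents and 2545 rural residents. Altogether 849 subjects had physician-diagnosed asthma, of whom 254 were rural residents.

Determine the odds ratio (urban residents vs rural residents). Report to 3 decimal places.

3.118

urban residents with the outcome: 849 − 254 = 595
urban residents without the outcome: 2316 − 595 = 1721
rural residents without the outcome: 2545 − 254 = 2291
OR = (595 × 2291) / (1721 × 254) = 1363145/437134 ≈ 3.118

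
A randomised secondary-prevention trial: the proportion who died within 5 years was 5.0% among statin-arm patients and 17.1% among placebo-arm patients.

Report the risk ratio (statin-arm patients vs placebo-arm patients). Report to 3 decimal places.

RR = 0.0500 / 0.1710 = 0.292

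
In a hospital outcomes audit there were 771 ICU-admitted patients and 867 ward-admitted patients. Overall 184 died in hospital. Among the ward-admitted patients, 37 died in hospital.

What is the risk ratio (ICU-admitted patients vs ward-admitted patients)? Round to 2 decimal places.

ICU-admitted patients with the outcome: 184 − 37 = 147
ICU-admitted patients without the outcome: 771 − 147 = 624
ward-admitted patients without the outcome: 867 − 37 = 830
risk, ICU-admitted patients = 147/771 = 0.19066
risk, ward-admitted patients = 37/867 = 0.04268
RR = 0.19066 / 0.04268 = 4.47

RR: 4.47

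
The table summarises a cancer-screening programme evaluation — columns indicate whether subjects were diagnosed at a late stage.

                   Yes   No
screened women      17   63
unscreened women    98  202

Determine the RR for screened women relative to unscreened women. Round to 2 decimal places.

risk, screened women = 17/80 = 0.2125
risk, unscreened women = 98/300 = 0.3267
RR = 0.2125 / 0.3267 = 0.65

RR ≈ 0.65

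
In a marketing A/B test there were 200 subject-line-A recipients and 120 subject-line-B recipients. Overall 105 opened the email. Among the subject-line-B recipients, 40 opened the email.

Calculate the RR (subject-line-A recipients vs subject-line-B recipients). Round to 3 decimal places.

0.975

subject-line-A recipients with the outcome: 105 − 40 = 65
subject-line-A recipients without the outcome: 200 − 65 = 135
subject-line-B recipients without the outcome: 120 − 40 = 80
risk, subject-line-A recipients = 65/200 = 0.3250
risk, subject-line-B recipients = 40/120 = 0.3333
RR = 0.3250 / 0.3333 = 0.975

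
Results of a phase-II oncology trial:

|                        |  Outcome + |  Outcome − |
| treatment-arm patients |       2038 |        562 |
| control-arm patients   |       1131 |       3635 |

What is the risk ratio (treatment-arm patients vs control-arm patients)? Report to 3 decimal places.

RR ≈ 3.303

risk, treatment-arm patients = 2038/2600 = 0.7838
risk, control-arm patients = 1131/4766 = 0.2373
RR = 0.7838 / 0.2373 = 3.303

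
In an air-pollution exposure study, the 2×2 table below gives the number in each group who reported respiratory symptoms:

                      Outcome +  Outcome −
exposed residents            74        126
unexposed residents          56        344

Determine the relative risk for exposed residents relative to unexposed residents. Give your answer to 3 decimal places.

risk, exposed residents = 74/200 = 0.3700
risk, unexposed residents = 56/400 = 0.1400
RR = 0.3700 / 0.1400 = 2.643

RR ≈ 2.643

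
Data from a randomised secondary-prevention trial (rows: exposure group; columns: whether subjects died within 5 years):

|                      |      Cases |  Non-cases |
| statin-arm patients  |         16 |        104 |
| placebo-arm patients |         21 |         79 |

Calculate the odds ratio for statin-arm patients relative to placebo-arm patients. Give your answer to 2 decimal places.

OR = (16 × 79) / (104 × 21) = 1264/2184 ≈ 0.58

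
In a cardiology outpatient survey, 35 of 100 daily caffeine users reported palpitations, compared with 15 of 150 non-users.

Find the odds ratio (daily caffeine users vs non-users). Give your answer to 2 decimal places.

OR = 4.85

odds, daily caffeine users = 35/65 = 0.5385
odds, non-users = 15/135 = 0.1111
OR = 0.5385 / 0.1111 = 4.85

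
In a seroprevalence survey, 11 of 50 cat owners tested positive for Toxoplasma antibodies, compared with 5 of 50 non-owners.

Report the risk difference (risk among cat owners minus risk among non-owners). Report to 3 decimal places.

risk, cat owners = 11/50 = 0.2200
risk, non-owners = 5/50 = 0.1000
risk difference = 0.2200 − 0.1000 = 0.120

0.120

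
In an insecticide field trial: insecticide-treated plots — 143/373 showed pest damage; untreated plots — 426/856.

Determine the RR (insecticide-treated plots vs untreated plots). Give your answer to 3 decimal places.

risk, insecticide-treated plots = 143/373 = 0.3834
risk, untreated plots = 426/856 = 0.4977
RR = 0.3834 / 0.4977 = 0.770

RR = 0.770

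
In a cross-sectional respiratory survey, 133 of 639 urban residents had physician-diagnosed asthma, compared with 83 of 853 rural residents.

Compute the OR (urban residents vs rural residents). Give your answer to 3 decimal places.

OR ≈ 2.438

odds, urban residents = 133/506 = 0.2628
odds, rural residents = 83/770 = 0.1078
OR = 0.2628 / 0.1078 = 2.438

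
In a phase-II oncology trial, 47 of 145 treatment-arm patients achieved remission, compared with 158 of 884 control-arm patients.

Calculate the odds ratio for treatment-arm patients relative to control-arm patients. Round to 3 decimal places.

OR = (47 × 726) / (98 × 158) = 34122/15484 ≈ 2.204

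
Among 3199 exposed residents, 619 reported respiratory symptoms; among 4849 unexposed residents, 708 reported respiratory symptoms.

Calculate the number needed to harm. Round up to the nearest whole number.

risk, exposed residents = 619/3199 = 0.193498
risk, unexposed residents = 708/4849 = 0.146009
absolute risk difference = 0.047488
1 / 0.047488 = 21.058 → round up → 22

NNH = 22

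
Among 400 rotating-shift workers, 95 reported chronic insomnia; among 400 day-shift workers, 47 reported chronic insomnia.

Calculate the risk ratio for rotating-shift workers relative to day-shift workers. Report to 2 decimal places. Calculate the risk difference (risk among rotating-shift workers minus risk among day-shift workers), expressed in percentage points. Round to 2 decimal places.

risk, rotating-shift workers = 95/400 = 0.2375
risk, day-shift workers = 47/400 = 0.1175
RR = 0.2375 / 0.1175 = 2.02
risk difference = 0.2375 − 0.1175 = 0.1200 → 12.00 percentage points

RR = 2.02; RD = 12.00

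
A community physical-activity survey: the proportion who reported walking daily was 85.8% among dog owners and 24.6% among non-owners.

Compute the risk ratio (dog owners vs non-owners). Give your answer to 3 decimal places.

RR = 0.8580 / 0.2460 = 3.488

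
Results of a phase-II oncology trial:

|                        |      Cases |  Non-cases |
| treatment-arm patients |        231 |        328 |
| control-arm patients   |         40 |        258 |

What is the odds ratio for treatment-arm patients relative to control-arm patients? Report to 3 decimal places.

OR = (231 × 258) / (328 × 40) = 59598/13120 ≈ 4.543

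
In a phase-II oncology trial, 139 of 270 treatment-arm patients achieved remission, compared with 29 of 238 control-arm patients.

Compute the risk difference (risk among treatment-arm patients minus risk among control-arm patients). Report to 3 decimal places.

0.393

risk, treatment-arm patients = 139/270 = 0.5148
risk, control-arm patients = 29/238 = 0.1218
risk difference = 0.5148 − 0.1218 = 0.393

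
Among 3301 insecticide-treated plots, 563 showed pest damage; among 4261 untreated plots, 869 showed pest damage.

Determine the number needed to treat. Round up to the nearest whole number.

risk, insecticide-treated plots = 563/3301 = 0.170554
risk, untreated plots = 869/4261 = 0.203943
absolute risk difference = 0.033388
1 / 0.033388 = 29.951 → round up → 30

NNT = 30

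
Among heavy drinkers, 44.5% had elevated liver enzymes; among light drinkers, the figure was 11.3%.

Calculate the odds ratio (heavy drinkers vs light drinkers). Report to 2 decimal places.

6.29

odds, heavy drinkers = 0.4450/0.5550 = 0.8018
odds, light drinkers = 0.1130/0.8870 = 0.1274
OR = 0.8018 / 0.1274 = 6.29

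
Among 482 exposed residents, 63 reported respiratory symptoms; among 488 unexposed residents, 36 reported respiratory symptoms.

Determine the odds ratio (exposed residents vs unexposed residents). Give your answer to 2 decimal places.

odds, exposed residents = 63/419 = 0.1504
odds, unexposed residents = 36/452 = 0.0796
OR = 0.1504 / 0.0796 = 1.89

OR: 1.89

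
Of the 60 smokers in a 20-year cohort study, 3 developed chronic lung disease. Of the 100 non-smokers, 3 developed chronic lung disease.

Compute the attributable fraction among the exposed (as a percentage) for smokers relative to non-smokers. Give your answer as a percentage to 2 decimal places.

risk, smokers = 3/60 = 0.05000
risk, non-smokers = 3/100 = 0.03000
AR% = (0.05000 − 0.03000) / 0.05000 = 0.4000 → 40.00%

AR%: 40.00%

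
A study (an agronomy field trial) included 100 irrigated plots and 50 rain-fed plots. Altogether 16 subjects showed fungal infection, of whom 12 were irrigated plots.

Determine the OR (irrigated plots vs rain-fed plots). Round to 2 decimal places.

OR ≈ 1.57

irrigated plots without the outcome: 100 − 12 = 88
rain-fed plots with the outcome: 16 − 12 = 4
rain-fed plots without the outcome: 50 − 4 = 46
OR = (12 × 46) / (88 × 4) = 552/352 ≈ 1.57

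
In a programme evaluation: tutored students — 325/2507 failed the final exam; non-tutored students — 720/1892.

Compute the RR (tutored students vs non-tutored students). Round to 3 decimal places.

0.341

risk, tutored students = 325/2507 = 0.1296
risk, non-tutored students = 720/1892 = 0.3805
RR = 0.1296 / 0.3805 = 0.341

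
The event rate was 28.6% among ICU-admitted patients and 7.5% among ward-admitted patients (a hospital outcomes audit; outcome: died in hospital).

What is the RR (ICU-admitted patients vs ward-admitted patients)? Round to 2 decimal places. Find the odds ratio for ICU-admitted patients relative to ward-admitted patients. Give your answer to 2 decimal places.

RR = 0.2860 / 0.0750 = 3.81
odds, ICU-admitted patients = 0.2860/0.7140 = 0.4006
odds, ward-admitted patients = 0.0750/0.9250 = 0.0811
OR = 0.4006 / 0.0811 = 4.94

RR = 3.81; OR = 4.94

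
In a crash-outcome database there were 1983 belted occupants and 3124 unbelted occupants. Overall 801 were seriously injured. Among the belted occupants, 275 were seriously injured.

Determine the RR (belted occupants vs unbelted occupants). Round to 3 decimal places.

0.824

belted occupants without the outcome: 1983 − 275 = 1708
unbelted occupants with the outcome: 801 − 275 = 526
unbelted occupants without the outcome: 3124 − 526 = 2598
risk, belted occupants = 275/1983 = 0.1387
risk, unbelted occupants = 526/3124 = 0.1684
RR = 0.1387 / 0.1684 = 0.824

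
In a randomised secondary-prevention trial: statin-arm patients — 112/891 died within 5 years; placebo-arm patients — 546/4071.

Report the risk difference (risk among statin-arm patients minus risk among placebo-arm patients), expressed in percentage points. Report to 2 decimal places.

risk, statin-arm patients = 112/891 = 0.1257
risk, placebo-arm patients = 546/4071 = 0.1341
risk difference = 0.1257 − 0.1341 = -0.0084 → -0.84 percentage points

RD = -0.84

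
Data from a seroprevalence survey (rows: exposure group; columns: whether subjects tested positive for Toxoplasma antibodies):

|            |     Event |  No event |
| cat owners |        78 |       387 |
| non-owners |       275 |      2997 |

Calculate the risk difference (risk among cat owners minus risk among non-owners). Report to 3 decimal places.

risk, cat owners = 78/465 = 0.1677
risk, non-owners = 275/3272 = 0.0840
risk difference = 0.1677 − 0.0840 = 0.084

RD = 0.084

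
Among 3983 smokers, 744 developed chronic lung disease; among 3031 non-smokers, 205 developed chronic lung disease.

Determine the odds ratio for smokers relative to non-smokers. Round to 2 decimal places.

3.17

odds, smokers = 744/3239 = 0.2297
odds, non-smokers = 205/2826 = 0.0725
OR = 0.2297 / 0.0725 = 3.17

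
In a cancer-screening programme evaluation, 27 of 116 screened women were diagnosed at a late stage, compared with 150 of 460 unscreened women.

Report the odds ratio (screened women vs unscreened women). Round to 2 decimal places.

OR = (27 × 310) / (89 × 150) = 8370/13350 ≈ 0.63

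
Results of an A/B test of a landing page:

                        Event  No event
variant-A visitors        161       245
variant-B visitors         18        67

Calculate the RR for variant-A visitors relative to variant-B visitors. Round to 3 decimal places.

RR = 1.873

risk, variant-A visitors = 161/406 = 0.3966
risk, variant-B visitors = 18/85 = 0.2118
RR = 0.3966 / 0.2118 = 1.873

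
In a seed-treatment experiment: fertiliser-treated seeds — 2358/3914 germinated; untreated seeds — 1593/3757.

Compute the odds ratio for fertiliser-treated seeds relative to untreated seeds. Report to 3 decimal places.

OR = (2358 × 2164) / (1556 × 1593) = 5102712/2478708 ≈ 2.059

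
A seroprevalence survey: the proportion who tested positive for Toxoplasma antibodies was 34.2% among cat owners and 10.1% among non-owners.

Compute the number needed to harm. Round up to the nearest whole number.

absolute risk difference = 0.241000
1 / 0.241000 = 4.149 → round up → 5

5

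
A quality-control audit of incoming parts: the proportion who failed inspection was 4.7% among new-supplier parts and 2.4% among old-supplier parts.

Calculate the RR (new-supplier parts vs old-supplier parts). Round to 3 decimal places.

RR = 0.04700 / 0.02400 = 1.958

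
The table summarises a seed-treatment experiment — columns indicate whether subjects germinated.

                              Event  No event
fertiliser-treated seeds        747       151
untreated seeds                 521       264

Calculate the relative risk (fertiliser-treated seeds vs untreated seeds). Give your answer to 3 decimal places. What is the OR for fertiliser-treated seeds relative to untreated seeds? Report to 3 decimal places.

risk, fertiliser-treated seeds = 747/898 = 0.8318
risk, untreated seeds = 521/785 = 0.6637
RR = 0.8318 / 0.6637 = 1.253
odds, fertiliser-treated seeds = 747/151 = 4.9470
odds, untreated seeds = 521/264 = 1.9735
OR = 4.9470 / 1.9735 = 2.507

RR = 1.253; OR = 2.507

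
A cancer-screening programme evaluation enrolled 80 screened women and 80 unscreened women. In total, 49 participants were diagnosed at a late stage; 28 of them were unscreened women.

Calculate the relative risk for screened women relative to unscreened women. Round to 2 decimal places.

RR ≈ 0.75

screened women with the outcome: 49 − 28 = 21
screened women without the outcome: 80 − 21 = 59
unscreened women without the outcome: 80 − 28 = 52
risk, screened women = 21/80 = 0.2625
risk, unscreened women = 28/80 = 0.3500
RR = 0.2625 / 0.3500 = 0.75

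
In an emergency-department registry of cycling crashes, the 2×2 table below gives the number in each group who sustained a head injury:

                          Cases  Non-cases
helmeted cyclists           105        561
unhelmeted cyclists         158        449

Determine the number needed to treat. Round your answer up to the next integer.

risk, helmeted cyclists = 105/666 = 0.157658
risk, unhelmeted cyclists = 158/607 = 0.260297
absolute risk difference = 0.102639
1 / 0.102639 = 9.743 → round up → 10

NNT ≈ 10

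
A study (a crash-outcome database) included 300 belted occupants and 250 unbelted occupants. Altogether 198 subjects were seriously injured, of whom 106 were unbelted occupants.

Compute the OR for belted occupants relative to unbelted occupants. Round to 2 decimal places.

OR: 0.60

belted occupants with the outcome: 198 − 106 = 92
belted occupants without the outcome: 300 − 92 = 208
unbelted occupants without the outcome: 250 − 106 = 144
OR = (92 × 144) / (208 × 106) = 13248/22048 ≈ 0.60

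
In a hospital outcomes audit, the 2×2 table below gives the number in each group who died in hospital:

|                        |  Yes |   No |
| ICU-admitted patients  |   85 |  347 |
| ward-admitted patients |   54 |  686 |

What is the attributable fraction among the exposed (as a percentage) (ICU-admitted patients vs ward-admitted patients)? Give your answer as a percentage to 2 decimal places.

AR% ≈ 62.91%

risk, ICU-admitted patients = 85/432 = 0.1968
risk, ward-admitted patients = 54/740 = 0.0730
AR% = (0.1968 − 0.0730) / 0.1968 = 0.6291 → 62.91%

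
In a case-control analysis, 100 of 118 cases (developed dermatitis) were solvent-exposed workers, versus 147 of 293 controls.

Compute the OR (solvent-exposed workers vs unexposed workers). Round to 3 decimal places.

OR = (100 × 146) / (147 × 18) = 14600/2646 ≈ 5.518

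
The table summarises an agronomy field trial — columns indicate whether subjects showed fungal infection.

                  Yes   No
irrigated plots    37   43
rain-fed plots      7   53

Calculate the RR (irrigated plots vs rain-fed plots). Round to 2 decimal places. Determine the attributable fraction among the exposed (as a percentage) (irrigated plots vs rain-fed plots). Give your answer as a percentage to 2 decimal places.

RR = 3.96; AR% = 74.77%

risk, irrigated plots = 37/80 = 0.4625
risk, rain-fed plots = 7/60 = 0.1167
RR = 0.4625 / 0.1167 = 3.96
AR% = (0.4625 − 0.1167) / 0.4625 = 0.7477 → 74.77%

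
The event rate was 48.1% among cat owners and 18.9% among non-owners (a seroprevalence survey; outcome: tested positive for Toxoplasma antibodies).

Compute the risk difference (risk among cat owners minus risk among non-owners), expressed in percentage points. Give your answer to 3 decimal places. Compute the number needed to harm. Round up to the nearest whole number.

risk difference = 0.4810 − 0.1890 = 0.2920 → 29.200 percentage points
absolute risk difference = 0.292000
1 / 0.292000 = 3.425 → round up → 4

RD = 29.200; NNH = 4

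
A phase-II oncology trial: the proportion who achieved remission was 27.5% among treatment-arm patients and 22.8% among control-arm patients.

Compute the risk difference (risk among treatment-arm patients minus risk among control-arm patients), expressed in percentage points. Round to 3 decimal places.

risk difference = 0.2750 − 0.2280 = 0.0470 → 4.700 percentage points

RD ≈ 4.700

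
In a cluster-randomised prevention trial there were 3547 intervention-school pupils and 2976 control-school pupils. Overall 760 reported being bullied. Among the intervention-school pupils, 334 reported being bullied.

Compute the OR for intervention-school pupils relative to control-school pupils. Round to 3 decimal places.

OR ≈ 0.622

intervention-school pupils without the outcome: 3547 − 334 = 3213
control-school pupils with the outcome: 760 − 334 = 426
control-school pupils without the outcome: 2976 − 426 = 2550
odds, intervention-school pupils = 334/3213 = 0.1040
odds, control-school pupils = 426/2550 = 0.1671
OR = 0.1040 / 0.1671 = 0.622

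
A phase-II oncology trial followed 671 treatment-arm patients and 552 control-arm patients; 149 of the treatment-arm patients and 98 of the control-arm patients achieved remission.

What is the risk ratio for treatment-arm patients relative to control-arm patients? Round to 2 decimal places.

risk, treatment-arm patients = 149/671 = 0.2221
risk, control-arm patients = 98/552 = 0.1775
RR = 0.2221 / 0.1775 = 1.25

1.25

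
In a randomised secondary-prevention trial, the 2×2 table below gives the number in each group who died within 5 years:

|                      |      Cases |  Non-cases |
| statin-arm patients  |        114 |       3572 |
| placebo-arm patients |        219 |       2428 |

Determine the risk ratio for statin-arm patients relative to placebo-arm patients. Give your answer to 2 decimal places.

RR = 0.37

risk, statin-arm patients = 114/3686 = 0.03093
risk, placebo-arm patients = 219/2647 = 0.08274
RR = 0.03093 / 0.08274 = 0.37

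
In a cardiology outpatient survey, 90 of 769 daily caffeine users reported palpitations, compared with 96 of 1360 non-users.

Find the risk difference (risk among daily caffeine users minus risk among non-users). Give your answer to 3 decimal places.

risk, daily caffeine users = 90/769 = 0.1170
risk, non-users = 96/1360 = 0.0706
risk difference = 0.1170 − 0.0706 = 0.046

RD ≈ 0.046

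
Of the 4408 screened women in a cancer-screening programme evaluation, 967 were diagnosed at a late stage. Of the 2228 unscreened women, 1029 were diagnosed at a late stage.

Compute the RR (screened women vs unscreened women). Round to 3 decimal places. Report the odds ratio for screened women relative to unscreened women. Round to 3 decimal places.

RR = 0.475; OR = 0.327

risk, screened women = 967/4408 = 0.2194
risk, unscreened women = 1029/2228 = 0.4618
RR = 0.2194 / 0.4618 = 0.475
OR = (967 × 1199) / (3441 × 1029) = 1159433/3540789 ≈ 0.327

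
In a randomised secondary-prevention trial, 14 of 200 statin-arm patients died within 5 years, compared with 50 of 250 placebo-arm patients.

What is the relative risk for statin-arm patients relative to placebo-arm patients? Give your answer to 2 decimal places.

0.35

risk, statin-arm patients = 14/200 = 0.0700
risk, placebo-arm patients = 50/250 = 0.2000
RR = 0.0700 / 0.2000 = 0.35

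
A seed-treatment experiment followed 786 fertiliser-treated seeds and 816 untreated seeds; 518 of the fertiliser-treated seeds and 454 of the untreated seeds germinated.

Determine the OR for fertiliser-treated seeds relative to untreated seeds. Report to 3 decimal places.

OR ≈ 1.541

odds, fertiliser-treated seeds = 518/268 = 1.9328
odds, untreated seeds = 454/362 = 1.2541
OR = 1.9328 / 1.2541 = 1.541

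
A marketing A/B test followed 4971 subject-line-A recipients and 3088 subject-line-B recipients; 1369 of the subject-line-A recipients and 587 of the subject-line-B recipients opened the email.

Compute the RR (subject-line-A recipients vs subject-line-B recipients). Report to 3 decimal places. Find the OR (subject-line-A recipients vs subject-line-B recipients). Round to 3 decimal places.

risk, subject-line-A recipients = 1369/4971 = 0.2754
risk, subject-line-B recipients = 587/3088 = 0.1901
RR = 0.2754 / 0.1901 = 1.449
OR = (1369 × 2501) / (3602 × 587) = 3423869/2114374 ≈ 1.619

RR = 1.449; OR = 1.619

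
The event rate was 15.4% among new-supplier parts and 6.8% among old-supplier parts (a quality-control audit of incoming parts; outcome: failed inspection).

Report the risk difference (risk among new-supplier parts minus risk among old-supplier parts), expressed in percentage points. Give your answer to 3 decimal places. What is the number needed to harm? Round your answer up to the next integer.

risk difference = 0.1540 − 0.0680 = 0.0860 → 8.600 percentage points
absolute risk difference = 0.086000
1 / 0.086000 = 11.628 → round up → 12

RD = 8.600; NNH = 12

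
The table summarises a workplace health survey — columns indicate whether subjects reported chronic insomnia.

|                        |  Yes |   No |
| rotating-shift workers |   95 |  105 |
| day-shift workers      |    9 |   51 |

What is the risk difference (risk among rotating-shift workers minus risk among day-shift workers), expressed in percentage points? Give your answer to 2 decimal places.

risk, rotating-shift workers = 95/200 = 0.4750
risk, day-shift workers = 9/60 = 0.1500
risk difference = 0.4750 − 0.1500 = 0.3250 → 32.50 percentage points

RD = 32.50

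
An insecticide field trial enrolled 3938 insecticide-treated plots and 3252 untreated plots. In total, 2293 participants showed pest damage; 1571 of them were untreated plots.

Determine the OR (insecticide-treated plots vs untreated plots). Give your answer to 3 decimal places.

insecticide-treated plots with the outcome: 2293 − 1571 = 722
insecticide-treated plots without the outcome: 3938 − 722 = 3216
untreated plots without the outcome: 3252 − 1571 = 1681
odds, insecticide-treated plots = 722/3216 = 0.2245
odds, untreated plots = 1571/1681 = 0.9346
OR = 0.2245 / 0.9346 = 0.240

0.240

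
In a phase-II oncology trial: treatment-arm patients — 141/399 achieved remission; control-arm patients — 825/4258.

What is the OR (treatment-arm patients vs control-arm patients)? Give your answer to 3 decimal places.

odds, treatment-arm patients = 141/258 = 0.5465
odds, control-arm patients = 825/3433 = 0.2403
OR = 0.5465 / 0.2403 = 2.274

OR = 2.274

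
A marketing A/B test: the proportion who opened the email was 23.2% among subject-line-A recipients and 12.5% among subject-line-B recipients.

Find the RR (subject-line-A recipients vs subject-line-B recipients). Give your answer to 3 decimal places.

RR = 0.2320 / 0.1250 = 1.856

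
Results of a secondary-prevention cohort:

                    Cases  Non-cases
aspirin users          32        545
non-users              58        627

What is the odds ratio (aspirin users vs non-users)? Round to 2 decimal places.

OR = (32 × 627) / (545 × 58) = 20064/31610 ≈ 0.63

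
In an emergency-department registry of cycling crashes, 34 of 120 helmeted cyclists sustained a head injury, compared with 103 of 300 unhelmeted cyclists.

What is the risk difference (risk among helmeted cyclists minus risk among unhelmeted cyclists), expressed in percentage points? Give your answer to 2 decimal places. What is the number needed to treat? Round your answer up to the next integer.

risk, helmeted cyclists = 34/120 = 0.2833
risk, unhelmeted cyclists = 103/300 = 0.3433
risk difference = 0.2833 − 0.3433 = -0.0600 → -6.00 percentage points
absolute risk difference = 0.060000
1 / 0.060000 = 16.667 → round up → 17

RD = -6.00; NNT = 17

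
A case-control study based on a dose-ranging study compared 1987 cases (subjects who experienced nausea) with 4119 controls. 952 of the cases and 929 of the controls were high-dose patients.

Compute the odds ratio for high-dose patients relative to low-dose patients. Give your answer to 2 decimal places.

odds, high-dose patients = 952/929 = 1.0248
odds, low-dose patients = 1035/3190 = 0.3245
OR = 1.0248 / 0.3245 = 3.16

OR = 3.16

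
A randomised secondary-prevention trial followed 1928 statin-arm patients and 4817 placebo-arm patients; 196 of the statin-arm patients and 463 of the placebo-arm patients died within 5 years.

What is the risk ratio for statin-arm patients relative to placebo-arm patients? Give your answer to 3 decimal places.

RR = 1.058

risk, statin-arm patients = 196/1928 = 0.1017
risk, placebo-arm patients = 463/4817 = 0.0961
RR = 0.1017 / 0.0961 = 1.058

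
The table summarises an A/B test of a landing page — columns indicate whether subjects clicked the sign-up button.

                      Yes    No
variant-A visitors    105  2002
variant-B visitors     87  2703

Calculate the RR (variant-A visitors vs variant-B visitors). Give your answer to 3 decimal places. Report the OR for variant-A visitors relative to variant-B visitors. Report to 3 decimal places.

RR = 1.598; OR = 1.629

risk, variant-A visitors = 105/2107 = 0.04983
risk, variant-B visitors = 87/2790 = 0.03118
RR = 0.04983 / 0.03118 = 1.598
odds, variant-A visitors = 105/2002 = 0.05245
odds, variant-B visitors = 87/2703 = 0.03219
OR = 0.05245 / 0.03219 = 1.629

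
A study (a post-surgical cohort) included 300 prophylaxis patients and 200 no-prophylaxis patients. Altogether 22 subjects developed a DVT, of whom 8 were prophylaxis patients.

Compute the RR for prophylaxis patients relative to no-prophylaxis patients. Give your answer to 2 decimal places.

prophylaxis patients without the outcome: 300 − 8 = 292
no-prophylaxis patients with the outcome: 22 − 8 = 14
no-prophylaxis patients without the outcome: 200 − 14 = 186
risk, prophylaxis patients = 8/300 = 0.02667
risk, no-prophylaxis patients = 14/200 = 0.07000
RR = 0.02667 / 0.07000 = 0.38

0.38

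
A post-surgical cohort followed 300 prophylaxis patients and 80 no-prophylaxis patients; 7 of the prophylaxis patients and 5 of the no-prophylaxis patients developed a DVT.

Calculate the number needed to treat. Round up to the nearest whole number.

risk, prophylaxis patients = 7/300 = 0.023333
risk, no-prophylaxis patients = 5/80 = 0.062500
absolute risk difference = 0.039167
1 / 0.039167 = 25.532 → round up → 26

NNT: 26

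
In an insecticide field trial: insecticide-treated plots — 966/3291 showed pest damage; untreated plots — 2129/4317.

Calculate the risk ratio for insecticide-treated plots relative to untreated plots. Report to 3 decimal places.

risk, insecticide-treated plots = 966/3291 = 0.2935
risk, untreated plots = 2129/4317 = 0.4932
RR = 0.2935 / 0.4932 = 0.595

RR = 0.595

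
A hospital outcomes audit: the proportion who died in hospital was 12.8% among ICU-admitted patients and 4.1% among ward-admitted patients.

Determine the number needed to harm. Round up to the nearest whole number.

NNH = 12

absolute risk difference = 0.087000
1 / 0.087000 = 11.494 → round up → 12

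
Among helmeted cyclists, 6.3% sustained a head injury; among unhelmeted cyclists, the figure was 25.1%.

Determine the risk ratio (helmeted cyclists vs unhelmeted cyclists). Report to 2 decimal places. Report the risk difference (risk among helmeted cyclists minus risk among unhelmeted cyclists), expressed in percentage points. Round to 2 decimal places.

RR = 0.25; RD = -18.80

RR = 0.0630 / 0.2510 = 0.25
risk difference = 0.0630 − 0.2510 = -0.1880 → -18.80 percentage points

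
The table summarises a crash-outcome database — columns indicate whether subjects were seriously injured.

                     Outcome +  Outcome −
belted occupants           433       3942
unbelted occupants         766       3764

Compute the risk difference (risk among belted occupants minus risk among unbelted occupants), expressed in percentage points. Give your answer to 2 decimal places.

risk, belted occupants = 433/4375 = 0.0990
risk, unbelted occupants = 766/4530 = 0.1691
risk difference = 0.0990 − 0.1691 = -0.0701 → -7.01 percentage points

-7.01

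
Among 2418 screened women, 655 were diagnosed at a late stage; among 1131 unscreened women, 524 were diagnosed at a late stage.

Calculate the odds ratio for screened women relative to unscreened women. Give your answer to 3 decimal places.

OR = (655 × 607) / (1763 × 524) = 397585/923812 ≈ 0.430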